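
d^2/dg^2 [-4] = 0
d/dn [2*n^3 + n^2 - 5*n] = 6*n^2 + 2*n - 5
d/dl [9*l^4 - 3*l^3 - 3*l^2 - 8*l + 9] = 36*l^3 - 9*l^2 - 6*l - 8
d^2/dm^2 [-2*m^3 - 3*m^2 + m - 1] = -12*m - 6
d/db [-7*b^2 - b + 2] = -14*b - 1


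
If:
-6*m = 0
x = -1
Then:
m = 0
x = -1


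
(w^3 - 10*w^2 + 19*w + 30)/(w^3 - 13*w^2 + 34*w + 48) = (w - 5)/(w - 8)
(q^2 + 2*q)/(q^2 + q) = (q + 2)/(q + 1)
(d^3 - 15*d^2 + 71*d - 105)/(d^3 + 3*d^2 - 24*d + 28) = (d^3 - 15*d^2 + 71*d - 105)/(d^3 + 3*d^2 - 24*d + 28)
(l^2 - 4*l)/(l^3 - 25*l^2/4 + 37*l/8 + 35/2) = 8*l/(8*l^2 - 18*l - 35)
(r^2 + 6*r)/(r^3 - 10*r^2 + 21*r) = (r + 6)/(r^2 - 10*r + 21)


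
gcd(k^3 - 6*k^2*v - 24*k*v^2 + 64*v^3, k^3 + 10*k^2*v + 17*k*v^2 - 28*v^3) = k + 4*v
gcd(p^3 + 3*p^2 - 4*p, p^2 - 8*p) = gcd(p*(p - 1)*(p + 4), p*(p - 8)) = p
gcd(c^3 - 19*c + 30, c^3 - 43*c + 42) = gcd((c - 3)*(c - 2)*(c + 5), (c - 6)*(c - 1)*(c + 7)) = 1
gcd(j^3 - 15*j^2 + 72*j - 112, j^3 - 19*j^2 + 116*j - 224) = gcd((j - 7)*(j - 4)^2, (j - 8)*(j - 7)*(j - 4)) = j^2 - 11*j + 28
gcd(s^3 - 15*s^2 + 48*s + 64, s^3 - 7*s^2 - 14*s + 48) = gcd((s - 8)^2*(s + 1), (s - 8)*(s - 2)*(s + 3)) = s - 8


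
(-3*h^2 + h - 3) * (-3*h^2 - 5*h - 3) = 9*h^4 + 12*h^3 + 13*h^2 + 12*h + 9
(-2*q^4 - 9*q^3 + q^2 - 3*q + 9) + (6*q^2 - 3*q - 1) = -2*q^4 - 9*q^3 + 7*q^2 - 6*q + 8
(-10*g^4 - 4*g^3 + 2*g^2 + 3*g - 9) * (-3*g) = 30*g^5 + 12*g^4 - 6*g^3 - 9*g^2 + 27*g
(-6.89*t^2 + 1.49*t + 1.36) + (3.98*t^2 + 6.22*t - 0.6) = -2.91*t^2 + 7.71*t + 0.76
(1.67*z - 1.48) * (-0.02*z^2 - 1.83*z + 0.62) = -0.0334*z^3 - 3.0265*z^2 + 3.7438*z - 0.9176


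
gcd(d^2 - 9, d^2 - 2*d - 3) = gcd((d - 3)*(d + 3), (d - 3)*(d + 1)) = d - 3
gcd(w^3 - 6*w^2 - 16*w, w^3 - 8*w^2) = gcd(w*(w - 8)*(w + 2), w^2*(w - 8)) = w^2 - 8*w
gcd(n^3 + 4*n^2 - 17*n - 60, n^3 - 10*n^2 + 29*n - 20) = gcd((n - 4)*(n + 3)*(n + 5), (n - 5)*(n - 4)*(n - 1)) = n - 4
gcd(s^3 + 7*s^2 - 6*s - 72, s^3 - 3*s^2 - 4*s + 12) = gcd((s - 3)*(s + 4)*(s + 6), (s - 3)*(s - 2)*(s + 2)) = s - 3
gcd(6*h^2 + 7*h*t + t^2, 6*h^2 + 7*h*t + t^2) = 6*h^2 + 7*h*t + t^2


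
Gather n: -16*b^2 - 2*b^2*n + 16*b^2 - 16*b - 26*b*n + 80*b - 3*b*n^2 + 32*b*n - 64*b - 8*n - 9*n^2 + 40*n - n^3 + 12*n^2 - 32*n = -n^3 + n^2*(3 - 3*b) + n*(-2*b^2 + 6*b)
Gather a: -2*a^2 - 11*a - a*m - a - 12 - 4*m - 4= -2*a^2 + a*(-m - 12) - 4*m - 16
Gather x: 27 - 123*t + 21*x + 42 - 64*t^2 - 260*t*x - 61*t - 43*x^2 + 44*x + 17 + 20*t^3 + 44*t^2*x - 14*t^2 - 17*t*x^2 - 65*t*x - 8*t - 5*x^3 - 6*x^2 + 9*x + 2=20*t^3 - 78*t^2 - 192*t - 5*x^3 + x^2*(-17*t - 49) + x*(44*t^2 - 325*t + 74) + 88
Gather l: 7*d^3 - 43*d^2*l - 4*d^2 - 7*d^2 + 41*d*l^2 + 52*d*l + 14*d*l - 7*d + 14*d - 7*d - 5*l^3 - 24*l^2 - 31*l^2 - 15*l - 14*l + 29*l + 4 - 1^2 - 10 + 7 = 7*d^3 - 11*d^2 - 5*l^3 + l^2*(41*d - 55) + l*(-43*d^2 + 66*d)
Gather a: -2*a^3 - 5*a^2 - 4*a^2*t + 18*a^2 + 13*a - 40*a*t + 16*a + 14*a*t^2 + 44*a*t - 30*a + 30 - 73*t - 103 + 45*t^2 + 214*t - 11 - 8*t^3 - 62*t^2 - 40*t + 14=-2*a^3 + a^2*(13 - 4*t) + a*(14*t^2 + 4*t - 1) - 8*t^3 - 17*t^2 + 101*t - 70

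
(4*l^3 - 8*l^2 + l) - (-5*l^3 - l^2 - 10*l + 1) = 9*l^3 - 7*l^2 + 11*l - 1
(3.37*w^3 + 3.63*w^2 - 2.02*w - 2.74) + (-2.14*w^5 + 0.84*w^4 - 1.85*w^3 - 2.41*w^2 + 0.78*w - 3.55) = -2.14*w^5 + 0.84*w^4 + 1.52*w^3 + 1.22*w^2 - 1.24*w - 6.29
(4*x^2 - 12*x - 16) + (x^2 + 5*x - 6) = 5*x^2 - 7*x - 22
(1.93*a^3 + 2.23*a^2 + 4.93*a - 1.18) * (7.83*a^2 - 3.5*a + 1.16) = 15.1119*a^5 + 10.7059*a^4 + 33.0357*a^3 - 23.9076*a^2 + 9.8488*a - 1.3688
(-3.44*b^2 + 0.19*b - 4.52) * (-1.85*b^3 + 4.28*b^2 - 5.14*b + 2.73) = 6.364*b^5 - 15.0747*b^4 + 26.8568*b^3 - 29.7134*b^2 + 23.7515*b - 12.3396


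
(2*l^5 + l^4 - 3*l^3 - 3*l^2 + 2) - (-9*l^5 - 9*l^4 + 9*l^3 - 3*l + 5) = 11*l^5 + 10*l^4 - 12*l^3 - 3*l^2 + 3*l - 3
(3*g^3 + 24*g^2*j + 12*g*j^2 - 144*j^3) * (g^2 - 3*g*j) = 3*g^5 + 15*g^4*j - 60*g^3*j^2 - 180*g^2*j^3 + 432*g*j^4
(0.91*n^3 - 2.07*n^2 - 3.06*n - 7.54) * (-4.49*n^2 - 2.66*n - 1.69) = -4.0859*n^5 + 6.8737*n^4 + 17.7077*n^3 + 45.4925*n^2 + 25.2278*n + 12.7426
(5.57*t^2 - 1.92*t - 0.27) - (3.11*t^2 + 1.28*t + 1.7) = 2.46*t^2 - 3.2*t - 1.97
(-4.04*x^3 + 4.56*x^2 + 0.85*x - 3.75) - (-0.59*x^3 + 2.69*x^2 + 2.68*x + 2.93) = -3.45*x^3 + 1.87*x^2 - 1.83*x - 6.68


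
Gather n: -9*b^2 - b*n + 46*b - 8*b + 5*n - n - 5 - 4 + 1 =-9*b^2 + 38*b + n*(4 - b) - 8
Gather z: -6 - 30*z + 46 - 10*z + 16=56 - 40*z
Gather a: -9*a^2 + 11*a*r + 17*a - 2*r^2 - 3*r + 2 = -9*a^2 + a*(11*r + 17) - 2*r^2 - 3*r + 2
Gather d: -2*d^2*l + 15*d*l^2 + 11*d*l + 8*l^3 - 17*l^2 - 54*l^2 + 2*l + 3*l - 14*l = -2*d^2*l + d*(15*l^2 + 11*l) + 8*l^3 - 71*l^2 - 9*l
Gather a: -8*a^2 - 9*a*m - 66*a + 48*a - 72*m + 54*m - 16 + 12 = -8*a^2 + a*(-9*m - 18) - 18*m - 4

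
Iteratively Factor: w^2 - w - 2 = (w - 2)*(w + 1)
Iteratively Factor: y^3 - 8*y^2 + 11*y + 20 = (y - 4)*(y^2 - 4*y - 5) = (y - 5)*(y - 4)*(y + 1)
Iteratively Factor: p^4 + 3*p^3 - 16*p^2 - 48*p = (p)*(p^3 + 3*p^2 - 16*p - 48) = p*(p + 3)*(p^2 - 16) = p*(p - 4)*(p + 3)*(p + 4)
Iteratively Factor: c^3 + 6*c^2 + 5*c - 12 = (c + 4)*(c^2 + 2*c - 3) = (c + 3)*(c + 4)*(c - 1)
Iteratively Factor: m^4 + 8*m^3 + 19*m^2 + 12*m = (m + 4)*(m^3 + 4*m^2 + 3*m) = (m + 1)*(m + 4)*(m^2 + 3*m) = m*(m + 1)*(m + 4)*(m + 3)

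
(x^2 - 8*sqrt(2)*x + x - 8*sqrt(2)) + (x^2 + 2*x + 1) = 2*x^2 - 8*sqrt(2)*x + 3*x - 8*sqrt(2) + 1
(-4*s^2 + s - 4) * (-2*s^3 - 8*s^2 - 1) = 8*s^5 + 30*s^4 + 36*s^2 - s + 4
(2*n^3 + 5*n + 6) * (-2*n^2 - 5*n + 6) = -4*n^5 - 10*n^4 + 2*n^3 - 37*n^2 + 36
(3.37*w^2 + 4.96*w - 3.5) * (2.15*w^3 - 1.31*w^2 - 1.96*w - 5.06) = 7.2455*w^5 + 6.2493*w^4 - 20.6278*w^3 - 22.1888*w^2 - 18.2376*w + 17.71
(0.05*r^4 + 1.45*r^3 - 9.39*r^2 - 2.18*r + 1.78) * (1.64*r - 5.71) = 0.082*r^5 + 2.0925*r^4 - 23.6791*r^3 + 50.0417*r^2 + 15.367*r - 10.1638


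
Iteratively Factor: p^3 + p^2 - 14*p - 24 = (p - 4)*(p^2 + 5*p + 6) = (p - 4)*(p + 2)*(p + 3)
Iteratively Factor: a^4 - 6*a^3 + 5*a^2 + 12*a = (a - 3)*(a^3 - 3*a^2 - 4*a) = (a - 4)*(a - 3)*(a^2 + a) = a*(a - 4)*(a - 3)*(a + 1)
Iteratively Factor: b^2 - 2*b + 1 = (b - 1)*(b - 1)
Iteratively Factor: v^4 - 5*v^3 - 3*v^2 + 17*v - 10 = (v - 1)*(v^3 - 4*v^2 - 7*v + 10) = (v - 1)^2*(v^2 - 3*v - 10) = (v - 1)^2*(v + 2)*(v - 5)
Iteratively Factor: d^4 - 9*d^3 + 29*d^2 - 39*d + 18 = (d - 2)*(d^3 - 7*d^2 + 15*d - 9) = (d - 3)*(d - 2)*(d^2 - 4*d + 3) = (d - 3)*(d - 2)*(d - 1)*(d - 3)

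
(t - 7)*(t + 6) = t^2 - t - 42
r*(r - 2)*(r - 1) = r^3 - 3*r^2 + 2*r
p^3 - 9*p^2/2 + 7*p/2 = p*(p - 7/2)*(p - 1)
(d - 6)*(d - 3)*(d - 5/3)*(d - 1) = d^4 - 35*d^3/3 + 131*d^2/3 - 63*d + 30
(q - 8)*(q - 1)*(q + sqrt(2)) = q^3 - 9*q^2 + sqrt(2)*q^2 - 9*sqrt(2)*q + 8*q + 8*sqrt(2)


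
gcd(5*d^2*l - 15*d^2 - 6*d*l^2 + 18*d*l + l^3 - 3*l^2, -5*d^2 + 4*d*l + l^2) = d - l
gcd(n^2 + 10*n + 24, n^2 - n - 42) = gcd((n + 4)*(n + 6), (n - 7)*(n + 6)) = n + 6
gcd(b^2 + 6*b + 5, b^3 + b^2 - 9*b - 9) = b + 1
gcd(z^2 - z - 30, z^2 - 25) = z + 5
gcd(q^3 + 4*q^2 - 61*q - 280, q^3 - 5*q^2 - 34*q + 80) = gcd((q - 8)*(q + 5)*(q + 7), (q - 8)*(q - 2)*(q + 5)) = q^2 - 3*q - 40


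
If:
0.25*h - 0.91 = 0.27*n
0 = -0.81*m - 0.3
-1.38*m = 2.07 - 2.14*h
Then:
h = 0.73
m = -0.37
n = -2.70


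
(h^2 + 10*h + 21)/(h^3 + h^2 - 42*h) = (h + 3)/(h*(h - 6))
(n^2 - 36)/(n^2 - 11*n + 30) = (n + 6)/(n - 5)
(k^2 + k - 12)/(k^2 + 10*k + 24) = (k - 3)/(k + 6)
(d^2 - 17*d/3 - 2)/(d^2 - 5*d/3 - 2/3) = (d - 6)/(d - 2)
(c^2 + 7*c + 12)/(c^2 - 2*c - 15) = (c + 4)/(c - 5)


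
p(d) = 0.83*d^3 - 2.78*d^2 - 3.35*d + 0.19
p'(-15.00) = 640.30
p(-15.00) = -3376.31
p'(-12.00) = 421.93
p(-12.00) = -1794.17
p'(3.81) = 11.61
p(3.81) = -7.02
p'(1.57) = -5.94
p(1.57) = -8.71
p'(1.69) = -5.63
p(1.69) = -9.41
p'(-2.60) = 27.94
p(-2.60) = -24.48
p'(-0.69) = 1.67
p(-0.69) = 0.91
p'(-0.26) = -1.74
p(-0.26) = 0.86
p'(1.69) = -5.63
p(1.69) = -9.41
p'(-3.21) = 40.15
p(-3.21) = -45.16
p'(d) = 2.49*d^2 - 5.56*d - 3.35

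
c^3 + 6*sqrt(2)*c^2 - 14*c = c*(c - sqrt(2))*(c + 7*sqrt(2))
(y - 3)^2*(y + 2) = y^3 - 4*y^2 - 3*y + 18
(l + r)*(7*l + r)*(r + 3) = 7*l^2*r + 21*l^2 + 8*l*r^2 + 24*l*r + r^3 + 3*r^2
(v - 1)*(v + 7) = v^2 + 6*v - 7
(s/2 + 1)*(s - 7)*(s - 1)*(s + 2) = s^4/2 - 2*s^3 - 21*s^2/2 - 2*s + 14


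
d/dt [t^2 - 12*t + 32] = 2*t - 12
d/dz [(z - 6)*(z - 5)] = 2*z - 11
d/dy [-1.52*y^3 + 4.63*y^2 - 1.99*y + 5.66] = -4.56*y^2 + 9.26*y - 1.99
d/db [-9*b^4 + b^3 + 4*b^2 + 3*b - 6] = -36*b^3 + 3*b^2 + 8*b + 3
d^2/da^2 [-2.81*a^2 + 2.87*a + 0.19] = -5.62000000000000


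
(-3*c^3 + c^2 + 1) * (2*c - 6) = -6*c^4 + 20*c^3 - 6*c^2 + 2*c - 6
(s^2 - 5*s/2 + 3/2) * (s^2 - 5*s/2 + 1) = s^4 - 5*s^3 + 35*s^2/4 - 25*s/4 + 3/2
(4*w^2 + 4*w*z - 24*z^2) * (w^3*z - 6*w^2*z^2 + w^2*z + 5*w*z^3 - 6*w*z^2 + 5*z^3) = 4*w^5*z - 20*w^4*z^2 + 4*w^4*z - 28*w^3*z^3 - 20*w^3*z^2 + 164*w^2*z^4 - 28*w^2*z^3 - 120*w*z^5 + 164*w*z^4 - 120*z^5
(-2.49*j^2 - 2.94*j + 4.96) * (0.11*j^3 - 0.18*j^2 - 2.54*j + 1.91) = -0.2739*j^5 + 0.1248*j^4 + 7.3994*j^3 + 1.8189*j^2 - 18.2138*j + 9.4736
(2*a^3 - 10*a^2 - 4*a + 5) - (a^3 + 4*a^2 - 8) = a^3 - 14*a^2 - 4*a + 13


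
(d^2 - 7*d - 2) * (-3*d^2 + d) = -3*d^4 + 22*d^3 - d^2 - 2*d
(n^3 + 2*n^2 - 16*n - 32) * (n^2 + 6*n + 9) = n^5 + 8*n^4 + 5*n^3 - 110*n^2 - 336*n - 288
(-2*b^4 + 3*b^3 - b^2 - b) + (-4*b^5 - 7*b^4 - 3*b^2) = -4*b^5 - 9*b^4 + 3*b^3 - 4*b^2 - b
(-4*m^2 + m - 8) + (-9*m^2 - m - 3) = -13*m^2 - 11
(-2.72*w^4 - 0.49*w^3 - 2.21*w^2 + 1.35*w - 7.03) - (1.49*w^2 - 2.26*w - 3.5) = -2.72*w^4 - 0.49*w^3 - 3.7*w^2 + 3.61*w - 3.53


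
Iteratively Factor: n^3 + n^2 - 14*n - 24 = (n - 4)*(n^2 + 5*n + 6) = (n - 4)*(n + 3)*(n + 2)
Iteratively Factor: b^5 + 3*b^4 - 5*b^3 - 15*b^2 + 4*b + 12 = (b - 1)*(b^4 + 4*b^3 - b^2 - 16*b - 12) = (b - 1)*(b + 3)*(b^3 + b^2 - 4*b - 4) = (b - 2)*(b - 1)*(b + 3)*(b^2 + 3*b + 2) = (b - 2)*(b - 1)*(b + 1)*(b + 3)*(b + 2)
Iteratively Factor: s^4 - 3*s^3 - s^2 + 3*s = (s - 3)*(s^3 - s) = s*(s - 3)*(s^2 - 1) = s*(s - 3)*(s + 1)*(s - 1)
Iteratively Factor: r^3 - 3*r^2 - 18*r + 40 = (r - 5)*(r^2 + 2*r - 8) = (r - 5)*(r + 4)*(r - 2)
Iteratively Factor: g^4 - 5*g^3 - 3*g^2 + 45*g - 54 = (g - 2)*(g^3 - 3*g^2 - 9*g + 27) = (g - 2)*(g + 3)*(g^2 - 6*g + 9) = (g - 3)*(g - 2)*(g + 3)*(g - 3)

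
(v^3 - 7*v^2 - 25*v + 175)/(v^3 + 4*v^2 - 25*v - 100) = (v - 7)/(v + 4)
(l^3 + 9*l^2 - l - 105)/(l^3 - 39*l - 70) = (l^2 + 4*l - 21)/(l^2 - 5*l - 14)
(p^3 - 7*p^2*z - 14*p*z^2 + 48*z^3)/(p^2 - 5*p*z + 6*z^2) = (-p^2 + 5*p*z + 24*z^2)/(-p + 3*z)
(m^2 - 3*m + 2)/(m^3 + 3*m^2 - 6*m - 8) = (m - 1)/(m^2 + 5*m + 4)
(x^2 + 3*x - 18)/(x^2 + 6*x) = (x - 3)/x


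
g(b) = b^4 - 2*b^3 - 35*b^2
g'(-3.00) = 48.00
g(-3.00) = -180.00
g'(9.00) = 1800.00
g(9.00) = 2268.00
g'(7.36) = 754.54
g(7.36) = 241.03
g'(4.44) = -78.97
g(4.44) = -476.41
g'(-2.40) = 78.14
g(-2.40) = -140.77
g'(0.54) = -38.92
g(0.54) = -10.44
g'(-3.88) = -52.37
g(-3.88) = -183.45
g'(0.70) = -50.57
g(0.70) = -17.60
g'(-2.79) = 61.72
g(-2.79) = -168.42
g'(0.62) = -44.75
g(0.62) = -13.78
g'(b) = 4*b^3 - 6*b^2 - 70*b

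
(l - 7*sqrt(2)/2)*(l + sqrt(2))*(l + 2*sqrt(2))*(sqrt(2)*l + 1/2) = sqrt(2)*l^4 - l^3/2 - 69*sqrt(2)*l^2/4 - 73*l/2 - 7*sqrt(2)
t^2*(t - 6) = t^3 - 6*t^2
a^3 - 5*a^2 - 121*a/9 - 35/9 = (a - 7)*(a + 1/3)*(a + 5/3)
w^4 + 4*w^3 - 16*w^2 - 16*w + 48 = (w - 2)^2*(w + 2)*(w + 6)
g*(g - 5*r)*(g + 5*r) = g^3 - 25*g*r^2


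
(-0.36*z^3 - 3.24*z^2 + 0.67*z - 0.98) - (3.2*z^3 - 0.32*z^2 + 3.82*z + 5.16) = -3.56*z^3 - 2.92*z^2 - 3.15*z - 6.14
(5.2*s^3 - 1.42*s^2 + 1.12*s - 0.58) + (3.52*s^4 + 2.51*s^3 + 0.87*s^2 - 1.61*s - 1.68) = 3.52*s^4 + 7.71*s^3 - 0.55*s^2 - 0.49*s - 2.26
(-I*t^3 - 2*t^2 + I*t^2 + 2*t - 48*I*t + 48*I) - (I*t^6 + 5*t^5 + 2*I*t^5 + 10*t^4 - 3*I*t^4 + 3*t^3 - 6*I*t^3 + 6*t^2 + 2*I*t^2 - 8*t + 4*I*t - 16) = -I*t^6 - 5*t^5 - 2*I*t^5 - 10*t^4 + 3*I*t^4 - 3*t^3 + 5*I*t^3 - 8*t^2 - I*t^2 + 10*t - 52*I*t + 16 + 48*I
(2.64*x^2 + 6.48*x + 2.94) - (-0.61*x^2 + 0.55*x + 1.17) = 3.25*x^2 + 5.93*x + 1.77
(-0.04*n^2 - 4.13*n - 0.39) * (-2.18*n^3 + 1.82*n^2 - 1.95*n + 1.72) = 0.0872*n^5 + 8.9306*n^4 - 6.5884*n^3 + 7.2749*n^2 - 6.3431*n - 0.6708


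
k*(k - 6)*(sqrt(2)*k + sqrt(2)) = sqrt(2)*k^3 - 5*sqrt(2)*k^2 - 6*sqrt(2)*k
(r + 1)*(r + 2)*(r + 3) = r^3 + 6*r^2 + 11*r + 6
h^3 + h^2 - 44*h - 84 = (h - 7)*(h + 2)*(h + 6)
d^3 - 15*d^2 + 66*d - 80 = (d - 8)*(d - 5)*(d - 2)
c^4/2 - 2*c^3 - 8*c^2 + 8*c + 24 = (c/2 + 1)*(c - 6)*(c - 2)*(c + 2)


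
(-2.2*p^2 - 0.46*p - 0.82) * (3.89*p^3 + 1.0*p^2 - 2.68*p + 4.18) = -8.558*p^5 - 3.9894*p^4 + 2.2462*p^3 - 8.7832*p^2 + 0.2748*p - 3.4276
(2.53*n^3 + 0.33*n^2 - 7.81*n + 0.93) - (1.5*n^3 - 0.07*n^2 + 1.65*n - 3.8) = 1.03*n^3 + 0.4*n^2 - 9.46*n + 4.73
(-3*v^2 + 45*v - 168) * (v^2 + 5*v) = -3*v^4 + 30*v^3 + 57*v^2 - 840*v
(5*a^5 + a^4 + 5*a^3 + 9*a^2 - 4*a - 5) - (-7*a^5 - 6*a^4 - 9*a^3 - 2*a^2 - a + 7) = 12*a^5 + 7*a^4 + 14*a^3 + 11*a^2 - 3*a - 12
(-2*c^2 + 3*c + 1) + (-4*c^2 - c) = -6*c^2 + 2*c + 1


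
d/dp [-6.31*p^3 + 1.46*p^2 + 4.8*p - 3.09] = -18.93*p^2 + 2.92*p + 4.8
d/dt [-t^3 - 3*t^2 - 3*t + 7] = -3*t^2 - 6*t - 3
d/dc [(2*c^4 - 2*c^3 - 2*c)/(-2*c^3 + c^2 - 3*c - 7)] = 2*(-2*c^6 + 2*c^5 - 10*c^4 - 26*c^3 + 22*c^2 + 7)/(4*c^6 - 4*c^5 + 13*c^4 + 22*c^3 - 5*c^2 + 42*c + 49)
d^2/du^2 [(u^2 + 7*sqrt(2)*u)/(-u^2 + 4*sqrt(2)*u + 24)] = 2*(-11*sqrt(2)*u^3 - 72*u^2 - 504*sqrt(2)*u + 768)/(u^6 - 12*sqrt(2)*u^5 + 24*u^4 + 448*sqrt(2)*u^3 - 576*u^2 - 6912*sqrt(2)*u - 13824)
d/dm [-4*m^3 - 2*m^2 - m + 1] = -12*m^2 - 4*m - 1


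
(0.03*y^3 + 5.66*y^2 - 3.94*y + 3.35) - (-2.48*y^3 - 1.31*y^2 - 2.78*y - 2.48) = 2.51*y^3 + 6.97*y^2 - 1.16*y + 5.83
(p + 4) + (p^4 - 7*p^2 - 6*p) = p^4 - 7*p^2 - 5*p + 4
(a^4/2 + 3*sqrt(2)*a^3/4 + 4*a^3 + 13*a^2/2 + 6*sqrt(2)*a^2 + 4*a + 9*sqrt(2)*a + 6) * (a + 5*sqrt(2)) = a^5/2 + 4*a^4 + 13*sqrt(2)*a^4/4 + 14*a^3 + 26*sqrt(2)*a^3 + 83*sqrt(2)*a^2/2 + 64*a^2 + 20*sqrt(2)*a + 96*a + 30*sqrt(2)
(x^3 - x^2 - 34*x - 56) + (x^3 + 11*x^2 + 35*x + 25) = 2*x^3 + 10*x^2 + x - 31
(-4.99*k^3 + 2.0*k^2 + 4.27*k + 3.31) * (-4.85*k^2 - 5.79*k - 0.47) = 24.2015*k^5 + 19.1921*k^4 - 29.9442*k^3 - 41.7168*k^2 - 21.1718*k - 1.5557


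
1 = 1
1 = 1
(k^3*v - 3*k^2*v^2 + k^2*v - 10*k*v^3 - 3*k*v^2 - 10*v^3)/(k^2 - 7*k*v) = v*(k^3 - 3*k^2*v + k^2 - 10*k*v^2 - 3*k*v - 10*v^2)/(k*(k - 7*v))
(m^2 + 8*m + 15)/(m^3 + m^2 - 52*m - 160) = (m + 3)/(m^2 - 4*m - 32)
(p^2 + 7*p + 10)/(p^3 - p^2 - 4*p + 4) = (p + 5)/(p^2 - 3*p + 2)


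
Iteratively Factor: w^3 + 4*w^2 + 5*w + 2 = (w + 1)*(w^2 + 3*w + 2) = (w + 1)*(w + 2)*(w + 1)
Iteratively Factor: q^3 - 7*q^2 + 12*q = (q - 4)*(q^2 - 3*q) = (q - 4)*(q - 3)*(q)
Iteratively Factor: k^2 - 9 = (k + 3)*(k - 3)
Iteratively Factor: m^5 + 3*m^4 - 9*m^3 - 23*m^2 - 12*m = (m)*(m^4 + 3*m^3 - 9*m^2 - 23*m - 12) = m*(m + 1)*(m^3 + 2*m^2 - 11*m - 12) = m*(m + 1)^2*(m^2 + m - 12) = m*(m + 1)^2*(m + 4)*(m - 3)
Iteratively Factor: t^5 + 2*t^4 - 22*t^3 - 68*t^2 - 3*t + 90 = (t + 3)*(t^4 - t^3 - 19*t^2 - 11*t + 30) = (t - 1)*(t + 3)*(t^3 - 19*t - 30) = (t - 1)*(t + 3)^2*(t^2 - 3*t - 10) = (t - 1)*(t + 2)*(t + 3)^2*(t - 5)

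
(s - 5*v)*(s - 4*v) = s^2 - 9*s*v + 20*v^2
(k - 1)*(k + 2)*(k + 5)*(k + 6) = k^4 + 12*k^3 + 39*k^2 + 8*k - 60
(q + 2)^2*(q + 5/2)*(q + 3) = q^4 + 19*q^3/2 + 67*q^2/2 + 52*q + 30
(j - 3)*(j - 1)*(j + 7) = j^3 + 3*j^2 - 25*j + 21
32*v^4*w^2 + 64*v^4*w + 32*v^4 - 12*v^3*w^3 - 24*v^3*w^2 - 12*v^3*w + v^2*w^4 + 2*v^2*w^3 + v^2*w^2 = (-8*v + w)*(-4*v + w)*(v*w + v)^2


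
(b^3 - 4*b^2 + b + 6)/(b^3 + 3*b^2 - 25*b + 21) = (b^2 - b - 2)/(b^2 + 6*b - 7)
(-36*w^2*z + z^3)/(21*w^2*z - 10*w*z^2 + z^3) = (-36*w^2 + z^2)/(21*w^2 - 10*w*z + z^2)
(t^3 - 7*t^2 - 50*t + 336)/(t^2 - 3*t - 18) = (t^2 - t - 56)/(t + 3)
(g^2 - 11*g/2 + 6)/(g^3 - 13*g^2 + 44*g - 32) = (g - 3/2)/(g^2 - 9*g + 8)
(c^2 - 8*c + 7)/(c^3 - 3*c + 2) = (c - 7)/(c^2 + c - 2)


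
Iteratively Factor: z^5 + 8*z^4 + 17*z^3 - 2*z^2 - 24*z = (z)*(z^4 + 8*z^3 + 17*z^2 - 2*z - 24) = z*(z - 1)*(z^3 + 9*z^2 + 26*z + 24) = z*(z - 1)*(z + 2)*(z^2 + 7*z + 12) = z*(z - 1)*(z + 2)*(z + 3)*(z + 4)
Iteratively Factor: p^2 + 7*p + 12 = (p + 3)*(p + 4)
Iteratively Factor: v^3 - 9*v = (v)*(v^2 - 9) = v*(v + 3)*(v - 3)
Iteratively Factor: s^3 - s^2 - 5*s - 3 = (s + 1)*(s^2 - 2*s - 3) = (s - 3)*(s + 1)*(s + 1)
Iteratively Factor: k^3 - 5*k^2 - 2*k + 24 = (k - 4)*(k^2 - k - 6) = (k - 4)*(k + 2)*(k - 3)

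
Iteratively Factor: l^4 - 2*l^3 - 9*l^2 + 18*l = (l - 2)*(l^3 - 9*l) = (l - 3)*(l - 2)*(l^2 + 3*l) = l*(l - 3)*(l - 2)*(l + 3)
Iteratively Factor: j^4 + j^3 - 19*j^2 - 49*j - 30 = (j + 1)*(j^3 - 19*j - 30) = (j + 1)*(j + 2)*(j^2 - 2*j - 15) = (j + 1)*(j + 2)*(j + 3)*(j - 5)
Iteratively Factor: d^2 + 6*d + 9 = (d + 3)*(d + 3)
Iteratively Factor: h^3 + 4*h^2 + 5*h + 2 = (h + 2)*(h^2 + 2*h + 1) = (h + 1)*(h + 2)*(h + 1)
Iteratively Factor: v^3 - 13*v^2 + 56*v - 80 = (v - 4)*(v^2 - 9*v + 20) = (v - 5)*(v - 4)*(v - 4)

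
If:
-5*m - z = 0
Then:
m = -z/5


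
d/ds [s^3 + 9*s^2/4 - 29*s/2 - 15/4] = 3*s^2 + 9*s/2 - 29/2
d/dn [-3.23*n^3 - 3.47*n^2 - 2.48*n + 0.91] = -9.69*n^2 - 6.94*n - 2.48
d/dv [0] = 0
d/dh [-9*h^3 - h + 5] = -27*h^2 - 1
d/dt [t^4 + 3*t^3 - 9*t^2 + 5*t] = 4*t^3 + 9*t^2 - 18*t + 5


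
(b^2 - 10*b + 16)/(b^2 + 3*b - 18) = (b^2 - 10*b + 16)/(b^2 + 3*b - 18)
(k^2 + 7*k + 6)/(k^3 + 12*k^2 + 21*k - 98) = (k^2 + 7*k + 6)/(k^3 + 12*k^2 + 21*k - 98)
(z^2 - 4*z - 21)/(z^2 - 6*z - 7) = (z + 3)/(z + 1)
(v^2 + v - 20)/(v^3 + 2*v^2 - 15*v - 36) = (v + 5)/(v^2 + 6*v + 9)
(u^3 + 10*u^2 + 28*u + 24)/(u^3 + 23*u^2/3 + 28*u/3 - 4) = 3*(u + 2)/(3*u - 1)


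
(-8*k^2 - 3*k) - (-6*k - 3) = -8*k^2 + 3*k + 3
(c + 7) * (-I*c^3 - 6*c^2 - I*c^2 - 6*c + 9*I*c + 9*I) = -I*c^4 - 6*c^3 - 8*I*c^3 - 48*c^2 + 2*I*c^2 - 42*c + 72*I*c + 63*I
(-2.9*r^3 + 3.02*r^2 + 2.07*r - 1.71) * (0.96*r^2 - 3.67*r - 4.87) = -2.784*r^5 + 13.5422*r^4 + 5.0268*r^3 - 23.9459*r^2 - 3.8052*r + 8.3277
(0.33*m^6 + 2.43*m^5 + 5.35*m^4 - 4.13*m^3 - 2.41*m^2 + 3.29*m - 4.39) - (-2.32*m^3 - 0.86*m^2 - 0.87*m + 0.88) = 0.33*m^6 + 2.43*m^5 + 5.35*m^4 - 1.81*m^3 - 1.55*m^2 + 4.16*m - 5.27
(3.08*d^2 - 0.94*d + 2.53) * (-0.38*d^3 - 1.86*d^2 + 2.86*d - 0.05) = -1.1704*d^5 - 5.3716*d^4 + 9.5958*d^3 - 7.5482*d^2 + 7.2828*d - 0.1265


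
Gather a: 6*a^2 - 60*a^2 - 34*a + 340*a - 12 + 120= -54*a^2 + 306*a + 108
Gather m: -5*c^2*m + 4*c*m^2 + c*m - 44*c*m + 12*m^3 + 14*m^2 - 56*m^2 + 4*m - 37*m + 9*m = 12*m^3 + m^2*(4*c - 42) + m*(-5*c^2 - 43*c - 24)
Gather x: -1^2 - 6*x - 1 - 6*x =-12*x - 2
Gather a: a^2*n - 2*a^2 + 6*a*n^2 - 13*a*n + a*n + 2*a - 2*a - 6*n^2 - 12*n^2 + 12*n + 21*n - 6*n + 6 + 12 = a^2*(n - 2) + a*(6*n^2 - 12*n) - 18*n^2 + 27*n + 18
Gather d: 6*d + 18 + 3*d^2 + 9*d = 3*d^2 + 15*d + 18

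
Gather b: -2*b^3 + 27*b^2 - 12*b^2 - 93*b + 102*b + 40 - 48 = -2*b^3 + 15*b^2 + 9*b - 8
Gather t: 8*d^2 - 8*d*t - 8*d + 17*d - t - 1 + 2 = 8*d^2 + 9*d + t*(-8*d - 1) + 1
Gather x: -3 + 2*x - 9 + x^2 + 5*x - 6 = x^2 + 7*x - 18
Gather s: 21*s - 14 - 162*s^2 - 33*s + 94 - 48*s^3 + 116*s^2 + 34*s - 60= -48*s^3 - 46*s^2 + 22*s + 20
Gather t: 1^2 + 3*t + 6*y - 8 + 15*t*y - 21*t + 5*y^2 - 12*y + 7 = t*(15*y - 18) + 5*y^2 - 6*y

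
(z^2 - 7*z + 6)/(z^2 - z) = (z - 6)/z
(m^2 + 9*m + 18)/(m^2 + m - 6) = (m + 6)/(m - 2)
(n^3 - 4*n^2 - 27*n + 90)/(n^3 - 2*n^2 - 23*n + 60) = (n - 6)/(n - 4)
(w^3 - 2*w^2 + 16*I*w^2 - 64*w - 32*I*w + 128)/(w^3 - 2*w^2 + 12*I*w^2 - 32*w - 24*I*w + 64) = (w + 8*I)/(w + 4*I)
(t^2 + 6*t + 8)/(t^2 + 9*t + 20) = (t + 2)/(t + 5)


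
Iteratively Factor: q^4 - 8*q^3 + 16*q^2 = (q - 4)*(q^3 - 4*q^2) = q*(q - 4)*(q^2 - 4*q) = q^2*(q - 4)*(q - 4)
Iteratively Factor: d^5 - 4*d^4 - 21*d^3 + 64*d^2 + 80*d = (d + 1)*(d^4 - 5*d^3 - 16*d^2 + 80*d) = d*(d + 1)*(d^3 - 5*d^2 - 16*d + 80) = d*(d - 4)*(d + 1)*(d^2 - d - 20) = d*(d - 4)*(d + 1)*(d + 4)*(d - 5)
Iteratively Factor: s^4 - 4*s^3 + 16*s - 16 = (s - 2)*(s^3 - 2*s^2 - 4*s + 8) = (s - 2)^2*(s^2 - 4) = (s - 2)^3*(s + 2)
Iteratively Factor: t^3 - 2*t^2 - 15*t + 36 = (t - 3)*(t^2 + t - 12) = (t - 3)*(t + 4)*(t - 3)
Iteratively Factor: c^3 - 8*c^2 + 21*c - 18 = (c - 2)*(c^2 - 6*c + 9) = (c - 3)*(c - 2)*(c - 3)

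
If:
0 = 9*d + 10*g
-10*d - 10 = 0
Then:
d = -1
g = 9/10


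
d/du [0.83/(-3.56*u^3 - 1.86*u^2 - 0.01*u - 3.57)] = (8.8644*u^2 + 3.0876*u + 0.0083)/(3.56*u^3 + 1.86*u^2 + 0.01*u + 3.57)^2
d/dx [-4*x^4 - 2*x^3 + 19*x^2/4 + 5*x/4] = -16*x^3 - 6*x^2 + 19*x/2 + 5/4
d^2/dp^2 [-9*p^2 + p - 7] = -18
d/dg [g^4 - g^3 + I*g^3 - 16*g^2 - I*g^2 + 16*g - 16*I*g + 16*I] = 4*g^3 + 3*g^2*(-1 + I) - 2*g*(16 + I) + 16 - 16*I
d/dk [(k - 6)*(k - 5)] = 2*k - 11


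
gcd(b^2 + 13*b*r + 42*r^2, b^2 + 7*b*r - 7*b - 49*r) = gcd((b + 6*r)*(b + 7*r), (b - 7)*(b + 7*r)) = b + 7*r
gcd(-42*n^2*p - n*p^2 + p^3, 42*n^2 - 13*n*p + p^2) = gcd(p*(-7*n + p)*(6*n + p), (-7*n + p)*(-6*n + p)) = -7*n + p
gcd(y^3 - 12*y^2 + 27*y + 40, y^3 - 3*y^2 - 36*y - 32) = y^2 - 7*y - 8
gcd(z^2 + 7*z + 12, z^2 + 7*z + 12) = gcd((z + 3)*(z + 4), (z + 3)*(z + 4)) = z^2 + 7*z + 12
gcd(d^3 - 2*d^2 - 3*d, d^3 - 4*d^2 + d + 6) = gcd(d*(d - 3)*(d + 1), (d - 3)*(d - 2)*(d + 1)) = d^2 - 2*d - 3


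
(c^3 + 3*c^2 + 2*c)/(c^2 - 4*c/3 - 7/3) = 3*c*(c + 2)/(3*c - 7)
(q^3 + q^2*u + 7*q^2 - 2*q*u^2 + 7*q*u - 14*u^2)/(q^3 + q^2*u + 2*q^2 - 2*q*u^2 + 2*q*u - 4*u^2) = (q + 7)/(q + 2)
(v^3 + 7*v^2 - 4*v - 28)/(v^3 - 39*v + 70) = (v + 2)/(v - 5)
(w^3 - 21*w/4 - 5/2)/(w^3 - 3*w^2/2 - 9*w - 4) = (w - 5/2)/(w - 4)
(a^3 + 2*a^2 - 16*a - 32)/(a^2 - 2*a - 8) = a + 4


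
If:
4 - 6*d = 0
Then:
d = 2/3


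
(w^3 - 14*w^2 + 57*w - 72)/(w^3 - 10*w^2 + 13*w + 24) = (w - 3)/(w + 1)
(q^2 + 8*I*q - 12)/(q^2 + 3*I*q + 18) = (q + 2*I)/(q - 3*I)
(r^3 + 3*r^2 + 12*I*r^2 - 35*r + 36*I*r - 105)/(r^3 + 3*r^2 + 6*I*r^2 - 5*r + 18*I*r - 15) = (r + 7*I)/(r + I)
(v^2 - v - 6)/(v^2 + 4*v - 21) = (v + 2)/(v + 7)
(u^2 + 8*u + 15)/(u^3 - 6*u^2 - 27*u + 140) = (u + 3)/(u^2 - 11*u + 28)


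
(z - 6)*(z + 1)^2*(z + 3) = z^4 - z^3 - 23*z^2 - 39*z - 18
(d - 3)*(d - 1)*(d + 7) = d^3 + 3*d^2 - 25*d + 21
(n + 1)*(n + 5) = n^2 + 6*n + 5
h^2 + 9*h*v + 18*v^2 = (h + 3*v)*(h + 6*v)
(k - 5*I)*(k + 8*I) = k^2 + 3*I*k + 40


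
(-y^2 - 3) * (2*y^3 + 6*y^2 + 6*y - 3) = -2*y^5 - 6*y^4 - 12*y^3 - 15*y^2 - 18*y + 9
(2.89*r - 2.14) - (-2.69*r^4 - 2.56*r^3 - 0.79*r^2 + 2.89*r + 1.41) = 2.69*r^4 + 2.56*r^3 + 0.79*r^2 - 3.55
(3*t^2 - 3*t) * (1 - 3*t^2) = -9*t^4 + 9*t^3 + 3*t^2 - 3*t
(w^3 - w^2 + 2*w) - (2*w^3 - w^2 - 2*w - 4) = -w^3 + 4*w + 4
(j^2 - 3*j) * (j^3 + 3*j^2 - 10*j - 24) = j^5 - 19*j^3 + 6*j^2 + 72*j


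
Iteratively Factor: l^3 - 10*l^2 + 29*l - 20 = (l - 1)*(l^2 - 9*l + 20) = (l - 4)*(l - 1)*(l - 5)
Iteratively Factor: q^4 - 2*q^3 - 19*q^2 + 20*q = (q + 4)*(q^3 - 6*q^2 + 5*q) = (q - 5)*(q + 4)*(q^2 - q) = q*(q - 5)*(q + 4)*(q - 1)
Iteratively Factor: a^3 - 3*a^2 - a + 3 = (a + 1)*(a^2 - 4*a + 3) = (a - 1)*(a + 1)*(a - 3)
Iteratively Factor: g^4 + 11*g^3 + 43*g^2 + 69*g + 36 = (g + 3)*(g^3 + 8*g^2 + 19*g + 12) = (g + 1)*(g + 3)*(g^2 + 7*g + 12) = (g + 1)*(g + 3)^2*(g + 4)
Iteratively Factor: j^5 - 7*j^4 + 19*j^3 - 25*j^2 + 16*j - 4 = (j - 2)*(j^4 - 5*j^3 + 9*j^2 - 7*j + 2) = (j - 2)^2*(j^3 - 3*j^2 + 3*j - 1) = (j - 2)^2*(j - 1)*(j^2 - 2*j + 1) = (j - 2)^2*(j - 1)^2*(j - 1)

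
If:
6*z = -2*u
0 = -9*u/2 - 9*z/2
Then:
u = 0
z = 0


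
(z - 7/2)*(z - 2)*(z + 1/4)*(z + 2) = z^4 - 13*z^3/4 - 39*z^2/8 + 13*z + 7/2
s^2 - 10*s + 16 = (s - 8)*(s - 2)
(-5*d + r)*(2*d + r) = -10*d^2 - 3*d*r + r^2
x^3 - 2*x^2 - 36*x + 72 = (x - 6)*(x - 2)*(x + 6)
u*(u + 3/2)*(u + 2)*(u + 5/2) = u^4 + 6*u^3 + 47*u^2/4 + 15*u/2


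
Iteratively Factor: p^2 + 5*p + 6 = (p + 3)*(p + 2)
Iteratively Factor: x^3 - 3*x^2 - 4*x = (x - 4)*(x^2 + x) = (x - 4)*(x + 1)*(x)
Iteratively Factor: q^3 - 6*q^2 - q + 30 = (q + 2)*(q^2 - 8*q + 15) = (q - 5)*(q + 2)*(q - 3)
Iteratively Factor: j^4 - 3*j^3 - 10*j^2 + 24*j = (j - 4)*(j^3 + j^2 - 6*j) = j*(j - 4)*(j^2 + j - 6) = j*(j - 4)*(j + 3)*(j - 2)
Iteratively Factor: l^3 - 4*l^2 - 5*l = (l + 1)*(l^2 - 5*l) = (l - 5)*(l + 1)*(l)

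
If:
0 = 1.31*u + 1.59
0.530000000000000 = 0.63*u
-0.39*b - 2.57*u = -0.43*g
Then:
No Solution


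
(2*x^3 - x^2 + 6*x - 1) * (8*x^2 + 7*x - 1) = 16*x^5 + 6*x^4 + 39*x^3 + 35*x^2 - 13*x + 1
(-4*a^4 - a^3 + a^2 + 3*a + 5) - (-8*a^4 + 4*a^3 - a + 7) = 4*a^4 - 5*a^3 + a^2 + 4*a - 2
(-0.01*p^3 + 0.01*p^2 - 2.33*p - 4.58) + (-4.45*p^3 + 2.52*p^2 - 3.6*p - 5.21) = -4.46*p^3 + 2.53*p^2 - 5.93*p - 9.79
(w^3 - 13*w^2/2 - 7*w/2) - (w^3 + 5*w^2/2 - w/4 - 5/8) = -9*w^2 - 13*w/4 + 5/8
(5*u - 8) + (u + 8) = 6*u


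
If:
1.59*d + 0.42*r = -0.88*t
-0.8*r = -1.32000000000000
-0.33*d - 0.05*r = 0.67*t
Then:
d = -0.51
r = 1.65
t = 0.13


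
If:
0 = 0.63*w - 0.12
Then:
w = 0.19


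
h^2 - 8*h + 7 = (h - 7)*(h - 1)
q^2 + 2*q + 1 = (q + 1)^2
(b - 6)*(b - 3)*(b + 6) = b^3 - 3*b^2 - 36*b + 108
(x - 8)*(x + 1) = x^2 - 7*x - 8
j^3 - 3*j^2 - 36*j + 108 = (j - 6)*(j - 3)*(j + 6)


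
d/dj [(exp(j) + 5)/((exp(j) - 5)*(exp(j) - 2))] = (-exp(2*j) - 10*exp(j) + 45)*exp(j)/(exp(4*j) - 14*exp(3*j) + 69*exp(2*j) - 140*exp(j) + 100)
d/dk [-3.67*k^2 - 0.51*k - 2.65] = -7.34*k - 0.51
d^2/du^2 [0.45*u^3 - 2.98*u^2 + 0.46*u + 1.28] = 2.7*u - 5.96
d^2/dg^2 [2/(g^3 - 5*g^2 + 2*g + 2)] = 4*((5 - 3*g)*(g^3 - 5*g^2 + 2*g + 2) + (3*g^2 - 10*g + 2)^2)/(g^3 - 5*g^2 + 2*g + 2)^3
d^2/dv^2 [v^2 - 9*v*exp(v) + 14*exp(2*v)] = -9*v*exp(v) + 56*exp(2*v) - 18*exp(v) + 2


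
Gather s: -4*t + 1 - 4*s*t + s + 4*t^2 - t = s*(1 - 4*t) + 4*t^2 - 5*t + 1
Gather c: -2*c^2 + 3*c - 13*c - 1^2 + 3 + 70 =-2*c^2 - 10*c + 72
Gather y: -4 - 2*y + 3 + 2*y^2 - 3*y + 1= 2*y^2 - 5*y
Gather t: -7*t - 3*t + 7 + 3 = 10 - 10*t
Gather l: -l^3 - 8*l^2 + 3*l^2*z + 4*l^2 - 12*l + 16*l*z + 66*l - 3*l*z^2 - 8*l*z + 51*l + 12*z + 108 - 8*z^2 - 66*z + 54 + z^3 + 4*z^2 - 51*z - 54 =-l^3 + l^2*(3*z - 4) + l*(-3*z^2 + 8*z + 105) + z^3 - 4*z^2 - 105*z + 108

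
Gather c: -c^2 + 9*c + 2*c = -c^2 + 11*c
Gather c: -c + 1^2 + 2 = 3 - c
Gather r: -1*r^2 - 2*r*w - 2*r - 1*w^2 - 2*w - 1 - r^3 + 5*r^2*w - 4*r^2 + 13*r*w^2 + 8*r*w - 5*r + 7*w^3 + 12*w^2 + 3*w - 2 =-r^3 + r^2*(5*w - 5) + r*(13*w^2 + 6*w - 7) + 7*w^3 + 11*w^2 + w - 3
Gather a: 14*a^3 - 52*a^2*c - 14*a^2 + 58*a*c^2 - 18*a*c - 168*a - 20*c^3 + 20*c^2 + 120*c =14*a^3 + a^2*(-52*c - 14) + a*(58*c^2 - 18*c - 168) - 20*c^3 + 20*c^2 + 120*c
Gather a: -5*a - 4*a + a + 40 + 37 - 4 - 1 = 72 - 8*a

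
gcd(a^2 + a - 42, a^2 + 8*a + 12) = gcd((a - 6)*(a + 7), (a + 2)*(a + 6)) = 1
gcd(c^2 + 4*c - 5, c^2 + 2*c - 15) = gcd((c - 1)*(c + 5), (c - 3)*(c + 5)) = c + 5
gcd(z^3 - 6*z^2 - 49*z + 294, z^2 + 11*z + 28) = z + 7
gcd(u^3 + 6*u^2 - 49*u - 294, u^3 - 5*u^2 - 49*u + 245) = u^2 - 49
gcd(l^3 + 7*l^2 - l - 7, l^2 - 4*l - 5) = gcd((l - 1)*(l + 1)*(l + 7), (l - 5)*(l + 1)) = l + 1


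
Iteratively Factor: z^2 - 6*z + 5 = (z - 5)*(z - 1)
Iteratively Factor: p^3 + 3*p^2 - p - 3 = (p - 1)*(p^2 + 4*p + 3) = (p - 1)*(p + 3)*(p + 1)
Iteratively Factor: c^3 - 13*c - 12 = (c - 4)*(c^2 + 4*c + 3) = (c - 4)*(c + 3)*(c + 1)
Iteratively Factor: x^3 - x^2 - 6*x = (x + 2)*(x^2 - 3*x) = (x - 3)*(x + 2)*(x)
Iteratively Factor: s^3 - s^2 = (s)*(s^2 - s) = s^2*(s - 1)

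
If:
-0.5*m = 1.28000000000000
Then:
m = -2.56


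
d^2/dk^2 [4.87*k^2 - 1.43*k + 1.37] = 9.74000000000000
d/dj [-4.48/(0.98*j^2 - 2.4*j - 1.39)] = (8.7808*j - 10.752)/(-0.98*j^2 + 2.4*j + 1.39)^2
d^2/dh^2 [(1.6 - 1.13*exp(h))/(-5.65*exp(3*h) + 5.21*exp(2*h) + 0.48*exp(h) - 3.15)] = (144.2897*exp(6*h) - 559.473735*exp(5*h) + 561.013473*exp(4*h) - 429.315019*exp(3*h) + 355.55013*exp(2*h) - 103.69368*exp(h) + 8.793225)*exp(h)/(180.362125*exp(9*h) - 498.948675*exp(8*h) + 414.124095*exp(7*h) + 245.023984*exp(6*h) - 591.532074*exp(5*h) + 201.653793*exp(4*h) + 215.340903*exp(3*h) - 152.911395*exp(2*h) - 14.2884*exp(h) + 31.255875)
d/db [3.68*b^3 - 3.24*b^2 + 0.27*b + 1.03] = 11.04*b^2 - 6.48*b + 0.27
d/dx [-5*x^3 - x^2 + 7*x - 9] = -15*x^2 - 2*x + 7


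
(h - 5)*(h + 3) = h^2 - 2*h - 15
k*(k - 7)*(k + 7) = k^3 - 49*k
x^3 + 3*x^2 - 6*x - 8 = (x - 2)*(x + 1)*(x + 4)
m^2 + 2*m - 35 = (m - 5)*(m + 7)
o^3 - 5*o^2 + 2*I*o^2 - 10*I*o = o*(o - 5)*(o + 2*I)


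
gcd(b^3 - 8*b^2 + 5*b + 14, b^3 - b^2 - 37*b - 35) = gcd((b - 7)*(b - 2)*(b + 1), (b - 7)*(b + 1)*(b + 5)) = b^2 - 6*b - 7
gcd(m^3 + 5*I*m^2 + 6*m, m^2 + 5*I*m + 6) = m^2 + 5*I*m + 6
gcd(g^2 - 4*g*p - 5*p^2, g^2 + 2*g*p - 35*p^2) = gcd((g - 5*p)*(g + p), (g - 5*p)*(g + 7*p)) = -g + 5*p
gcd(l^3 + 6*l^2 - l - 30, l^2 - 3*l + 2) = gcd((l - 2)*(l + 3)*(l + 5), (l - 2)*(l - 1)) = l - 2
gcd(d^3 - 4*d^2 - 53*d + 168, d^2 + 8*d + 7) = d + 7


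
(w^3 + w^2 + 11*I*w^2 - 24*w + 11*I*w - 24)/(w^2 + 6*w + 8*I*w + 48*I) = (w^2 + w*(1 + 3*I) + 3*I)/(w + 6)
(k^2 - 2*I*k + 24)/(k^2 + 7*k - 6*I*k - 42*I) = (k + 4*I)/(k + 7)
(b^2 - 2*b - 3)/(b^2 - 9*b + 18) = (b + 1)/(b - 6)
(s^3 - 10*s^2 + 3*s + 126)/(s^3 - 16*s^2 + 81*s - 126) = (s + 3)/(s - 3)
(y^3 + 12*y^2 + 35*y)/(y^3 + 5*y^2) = (y + 7)/y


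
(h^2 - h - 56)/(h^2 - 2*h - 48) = (h + 7)/(h + 6)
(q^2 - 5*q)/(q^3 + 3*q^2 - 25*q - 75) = q/(q^2 + 8*q + 15)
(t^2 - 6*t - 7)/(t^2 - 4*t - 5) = (t - 7)/(t - 5)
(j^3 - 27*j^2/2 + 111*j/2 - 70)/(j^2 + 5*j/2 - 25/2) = (j^2 - 11*j + 28)/(j + 5)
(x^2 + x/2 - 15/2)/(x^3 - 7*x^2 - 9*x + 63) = (x - 5/2)/(x^2 - 10*x + 21)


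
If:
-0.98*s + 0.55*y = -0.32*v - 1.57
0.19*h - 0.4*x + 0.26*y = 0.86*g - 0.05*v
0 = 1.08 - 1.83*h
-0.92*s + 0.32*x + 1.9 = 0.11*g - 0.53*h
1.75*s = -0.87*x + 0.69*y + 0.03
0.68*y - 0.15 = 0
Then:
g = 1.31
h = 0.59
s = 1.37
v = -1.10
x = -2.54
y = 0.22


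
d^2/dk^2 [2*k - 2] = 0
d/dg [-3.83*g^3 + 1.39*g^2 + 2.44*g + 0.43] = -11.49*g^2 + 2.78*g + 2.44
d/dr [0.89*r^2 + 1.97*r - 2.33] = 1.78*r + 1.97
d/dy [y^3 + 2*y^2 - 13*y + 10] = 3*y^2 + 4*y - 13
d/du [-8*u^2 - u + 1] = -16*u - 1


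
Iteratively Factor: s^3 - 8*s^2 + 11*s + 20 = (s - 5)*(s^2 - 3*s - 4) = (s - 5)*(s - 4)*(s + 1)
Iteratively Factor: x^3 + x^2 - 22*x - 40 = (x - 5)*(x^2 + 6*x + 8) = (x - 5)*(x + 4)*(x + 2)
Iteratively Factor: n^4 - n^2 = (n + 1)*(n^3 - n^2) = (n - 1)*(n + 1)*(n^2) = n*(n - 1)*(n + 1)*(n)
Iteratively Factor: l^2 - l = (l - 1)*(l)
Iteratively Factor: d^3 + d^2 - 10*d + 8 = (d - 2)*(d^2 + 3*d - 4) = (d - 2)*(d + 4)*(d - 1)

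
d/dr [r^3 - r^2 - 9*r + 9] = 3*r^2 - 2*r - 9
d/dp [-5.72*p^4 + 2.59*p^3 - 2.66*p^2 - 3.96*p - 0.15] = -22.88*p^3 + 7.77*p^2 - 5.32*p - 3.96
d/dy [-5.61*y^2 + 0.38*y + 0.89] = 0.38 - 11.22*y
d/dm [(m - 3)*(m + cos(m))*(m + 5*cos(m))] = (3 - m)*(m + cos(m))*(5*sin(m) - 1) + (3 - m)*(m + 5*cos(m))*(sin(m) - 1) + (m + cos(m))*(m + 5*cos(m))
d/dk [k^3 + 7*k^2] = k*(3*k + 14)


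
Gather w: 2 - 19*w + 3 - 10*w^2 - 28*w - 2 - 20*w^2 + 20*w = -30*w^2 - 27*w + 3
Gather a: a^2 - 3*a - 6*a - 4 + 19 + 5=a^2 - 9*a + 20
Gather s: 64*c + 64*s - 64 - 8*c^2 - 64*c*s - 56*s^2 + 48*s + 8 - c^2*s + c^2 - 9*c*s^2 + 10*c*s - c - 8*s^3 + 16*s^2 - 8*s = -7*c^2 + 63*c - 8*s^3 + s^2*(-9*c - 40) + s*(-c^2 - 54*c + 104) - 56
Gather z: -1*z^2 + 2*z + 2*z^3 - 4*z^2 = 2*z^3 - 5*z^2 + 2*z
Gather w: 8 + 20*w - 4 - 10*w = 10*w + 4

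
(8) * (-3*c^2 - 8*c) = -24*c^2 - 64*c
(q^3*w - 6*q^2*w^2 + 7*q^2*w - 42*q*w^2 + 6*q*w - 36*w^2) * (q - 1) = q^4*w - 6*q^3*w^2 + 6*q^3*w - 36*q^2*w^2 - q^2*w + 6*q*w^2 - 6*q*w + 36*w^2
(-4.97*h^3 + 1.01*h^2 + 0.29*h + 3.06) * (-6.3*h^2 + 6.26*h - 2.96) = 31.311*h^5 - 37.4752*h^4 + 19.2068*h^3 - 20.4522*h^2 + 18.2972*h - 9.0576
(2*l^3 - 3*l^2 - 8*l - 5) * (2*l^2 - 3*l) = 4*l^5 - 12*l^4 - 7*l^3 + 14*l^2 + 15*l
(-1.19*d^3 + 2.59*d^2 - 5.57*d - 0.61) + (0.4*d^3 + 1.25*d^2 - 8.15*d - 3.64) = -0.79*d^3 + 3.84*d^2 - 13.72*d - 4.25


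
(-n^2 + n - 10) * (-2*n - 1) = 2*n^3 - n^2 + 19*n + 10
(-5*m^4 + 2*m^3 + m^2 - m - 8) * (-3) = 15*m^4 - 6*m^3 - 3*m^2 + 3*m + 24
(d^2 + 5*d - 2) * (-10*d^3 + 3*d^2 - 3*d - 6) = -10*d^5 - 47*d^4 + 32*d^3 - 27*d^2 - 24*d + 12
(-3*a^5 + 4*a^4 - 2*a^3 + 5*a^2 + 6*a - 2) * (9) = -27*a^5 + 36*a^4 - 18*a^3 + 45*a^2 + 54*a - 18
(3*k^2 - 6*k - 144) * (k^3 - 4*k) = 3*k^5 - 6*k^4 - 156*k^3 + 24*k^2 + 576*k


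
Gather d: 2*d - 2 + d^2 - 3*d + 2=d^2 - d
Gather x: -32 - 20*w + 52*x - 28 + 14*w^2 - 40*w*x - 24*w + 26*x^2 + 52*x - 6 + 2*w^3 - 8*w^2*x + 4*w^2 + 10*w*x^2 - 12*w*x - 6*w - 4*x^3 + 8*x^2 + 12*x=2*w^3 + 18*w^2 - 50*w - 4*x^3 + x^2*(10*w + 34) + x*(-8*w^2 - 52*w + 116) - 66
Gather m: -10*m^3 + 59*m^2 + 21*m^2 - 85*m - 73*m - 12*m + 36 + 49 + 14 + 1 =-10*m^3 + 80*m^2 - 170*m + 100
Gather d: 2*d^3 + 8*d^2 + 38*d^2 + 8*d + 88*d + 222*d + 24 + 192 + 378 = 2*d^3 + 46*d^2 + 318*d + 594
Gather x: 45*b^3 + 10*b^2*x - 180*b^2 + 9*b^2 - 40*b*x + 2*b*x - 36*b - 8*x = 45*b^3 - 171*b^2 - 36*b + x*(10*b^2 - 38*b - 8)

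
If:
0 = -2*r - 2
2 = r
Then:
No Solution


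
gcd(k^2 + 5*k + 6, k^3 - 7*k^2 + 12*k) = 1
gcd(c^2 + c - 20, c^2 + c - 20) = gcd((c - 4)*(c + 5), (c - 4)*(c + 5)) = c^2 + c - 20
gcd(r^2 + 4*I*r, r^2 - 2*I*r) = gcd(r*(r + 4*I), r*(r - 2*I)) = r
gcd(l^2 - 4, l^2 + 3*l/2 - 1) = l + 2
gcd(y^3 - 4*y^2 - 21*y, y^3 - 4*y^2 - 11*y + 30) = y + 3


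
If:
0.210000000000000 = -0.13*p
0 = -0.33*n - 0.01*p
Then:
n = 0.05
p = -1.62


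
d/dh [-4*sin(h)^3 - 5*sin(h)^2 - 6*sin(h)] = 2*(-5*sin(h) + 3*cos(2*h) - 6)*cos(h)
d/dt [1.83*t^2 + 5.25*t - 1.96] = 3.66*t + 5.25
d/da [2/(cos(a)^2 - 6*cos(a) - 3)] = 4*(cos(a) - 3)*sin(a)/(sin(a)^2 + 6*cos(a) + 2)^2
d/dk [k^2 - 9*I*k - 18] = 2*k - 9*I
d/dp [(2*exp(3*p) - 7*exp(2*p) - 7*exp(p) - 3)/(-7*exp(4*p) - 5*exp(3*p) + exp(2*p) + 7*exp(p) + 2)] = (14*exp(6*p) - 98*exp(5*p) - 180*exp(4*p) - 126*exp(3*p) - 75*exp(2*p) - 22*exp(p) + 7)*exp(p)/(49*exp(8*p) + 70*exp(7*p) + 11*exp(6*p) - 108*exp(5*p) - 97*exp(4*p) - 6*exp(3*p) + 53*exp(2*p) + 28*exp(p) + 4)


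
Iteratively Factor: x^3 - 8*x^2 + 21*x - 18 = (x - 3)*(x^2 - 5*x + 6) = (x - 3)^2*(x - 2)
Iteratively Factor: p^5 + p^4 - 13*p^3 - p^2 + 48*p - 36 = (p - 1)*(p^4 + 2*p^3 - 11*p^2 - 12*p + 36) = (p - 2)*(p - 1)*(p^3 + 4*p^2 - 3*p - 18) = (p - 2)*(p - 1)*(p + 3)*(p^2 + p - 6) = (p - 2)^2*(p - 1)*(p + 3)*(p + 3)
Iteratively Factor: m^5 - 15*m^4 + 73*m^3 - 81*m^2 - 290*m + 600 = (m - 4)*(m^4 - 11*m^3 + 29*m^2 + 35*m - 150) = (m - 4)*(m + 2)*(m^3 - 13*m^2 + 55*m - 75) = (m - 5)*(m - 4)*(m + 2)*(m^2 - 8*m + 15) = (m - 5)*(m - 4)*(m - 3)*(m + 2)*(m - 5)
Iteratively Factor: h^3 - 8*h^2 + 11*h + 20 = (h + 1)*(h^2 - 9*h + 20) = (h - 5)*(h + 1)*(h - 4)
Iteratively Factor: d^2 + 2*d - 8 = (d + 4)*(d - 2)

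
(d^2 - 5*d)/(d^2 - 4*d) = (d - 5)/(d - 4)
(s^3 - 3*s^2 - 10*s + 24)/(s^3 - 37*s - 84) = (s^2 - 6*s + 8)/(s^2 - 3*s - 28)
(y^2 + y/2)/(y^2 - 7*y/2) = (2*y + 1)/(2*y - 7)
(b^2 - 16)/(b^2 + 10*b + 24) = (b - 4)/(b + 6)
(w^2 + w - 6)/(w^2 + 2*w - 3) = (w - 2)/(w - 1)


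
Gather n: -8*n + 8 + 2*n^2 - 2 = 2*n^2 - 8*n + 6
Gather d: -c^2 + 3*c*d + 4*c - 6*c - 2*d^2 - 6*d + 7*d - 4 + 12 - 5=-c^2 - 2*c - 2*d^2 + d*(3*c + 1) + 3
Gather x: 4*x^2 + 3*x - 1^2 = 4*x^2 + 3*x - 1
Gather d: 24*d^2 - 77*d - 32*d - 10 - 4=24*d^2 - 109*d - 14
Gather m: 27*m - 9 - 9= 27*m - 18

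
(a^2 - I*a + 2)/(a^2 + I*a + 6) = (a + I)/(a + 3*I)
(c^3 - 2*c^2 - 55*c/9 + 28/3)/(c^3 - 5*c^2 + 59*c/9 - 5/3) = (9*c^2 + 9*c - 28)/(9*c^2 - 18*c + 5)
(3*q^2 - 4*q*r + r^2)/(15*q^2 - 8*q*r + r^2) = (q - r)/(5*q - r)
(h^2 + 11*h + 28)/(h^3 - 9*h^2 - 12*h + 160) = (h + 7)/(h^2 - 13*h + 40)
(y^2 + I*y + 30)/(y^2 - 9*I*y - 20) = (y + 6*I)/(y - 4*I)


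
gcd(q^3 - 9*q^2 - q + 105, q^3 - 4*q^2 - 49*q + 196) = q - 7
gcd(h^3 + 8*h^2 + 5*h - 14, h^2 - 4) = h + 2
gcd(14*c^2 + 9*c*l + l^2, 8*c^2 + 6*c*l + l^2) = 2*c + l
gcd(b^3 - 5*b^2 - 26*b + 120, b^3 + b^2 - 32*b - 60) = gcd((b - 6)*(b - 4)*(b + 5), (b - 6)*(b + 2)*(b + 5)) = b^2 - b - 30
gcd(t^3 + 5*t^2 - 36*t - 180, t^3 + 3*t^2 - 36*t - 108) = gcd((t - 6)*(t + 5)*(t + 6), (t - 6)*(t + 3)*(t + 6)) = t^2 - 36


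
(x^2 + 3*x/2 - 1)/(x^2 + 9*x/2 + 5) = (2*x - 1)/(2*x + 5)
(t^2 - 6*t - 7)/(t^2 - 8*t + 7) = (t + 1)/(t - 1)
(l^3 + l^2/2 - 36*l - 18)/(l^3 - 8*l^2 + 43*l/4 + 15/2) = 2*(l + 6)/(2*l - 5)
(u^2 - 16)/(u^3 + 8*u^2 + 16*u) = (u - 4)/(u*(u + 4))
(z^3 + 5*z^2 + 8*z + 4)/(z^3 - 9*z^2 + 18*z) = (z^3 + 5*z^2 + 8*z + 4)/(z*(z^2 - 9*z + 18))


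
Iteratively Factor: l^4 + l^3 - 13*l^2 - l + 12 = (l + 1)*(l^3 - 13*l + 12) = (l + 1)*(l + 4)*(l^2 - 4*l + 3) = (l - 1)*(l + 1)*(l + 4)*(l - 3)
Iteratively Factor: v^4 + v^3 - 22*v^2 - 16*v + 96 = (v + 3)*(v^3 - 2*v^2 - 16*v + 32) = (v + 3)*(v + 4)*(v^2 - 6*v + 8) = (v - 2)*(v + 3)*(v + 4)*(v - 4)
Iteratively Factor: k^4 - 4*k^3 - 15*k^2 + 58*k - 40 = (k - 2)*(k^3 - 2*k^2 - 19*k + 20) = (k - 5)*(k - 2)*(k^2 + 3*k - 4) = (k - 5)*(k - 2)*(k + 4)*(k - 1)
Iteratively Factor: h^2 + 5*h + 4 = (h + 4)*(h + 1)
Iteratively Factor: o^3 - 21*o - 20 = (o + 4)*(o^2 - 4*o - 5) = (o + 1)*(o + 4)*(o - 5)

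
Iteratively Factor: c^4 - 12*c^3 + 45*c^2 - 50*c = (c - 5)*(c^3 - 7*c^2 + 10*c) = c*(c - 5)*(c^2 - 7*c + 10) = c*(c - 5)*(c - 2)*(c - 5)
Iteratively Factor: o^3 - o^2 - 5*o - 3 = (o + 1)*(o^2 - 2*o - 3) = (o - 3)*(o + 1)*(o + 1)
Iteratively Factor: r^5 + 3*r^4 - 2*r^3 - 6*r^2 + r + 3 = (r - 1)*(r^4 + 4*r^3 + 2*r^2 - 4*r - 3) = (r - 1)*(r + 1)*(r^3 + 3*r^2 - r - 3) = (r - 1)^2*(r + 1)*(r^2 + 4*r + 3) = (r - 1)^2*(r + 1)^2*(r + 3)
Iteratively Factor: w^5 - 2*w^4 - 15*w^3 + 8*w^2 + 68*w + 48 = (w - 3)*(w^4 + w^3 - 12*w^2 - 28*w - 16) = (w - 3)*(w + 1)*(w^3 - 12*w - 16) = (w - 4)*(w - 3)*(w + 1)*(w^2 + 4*w + 4) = (w - 4)*(w - 3)*(w + 1)*(w + 2)*(w + 2)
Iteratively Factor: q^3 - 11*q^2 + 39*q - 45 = (q - 3)*(q^2 - 8*q + 15) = (q - 5)*(q - 3)*(q - 3)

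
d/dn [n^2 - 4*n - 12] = 2*n - 4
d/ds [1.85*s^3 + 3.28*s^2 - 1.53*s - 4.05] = 5.55*s^2 + 6.56*s - 1.53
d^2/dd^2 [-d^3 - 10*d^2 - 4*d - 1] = -6*d - 20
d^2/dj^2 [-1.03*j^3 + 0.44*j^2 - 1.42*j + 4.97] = 0.88 - 6.18*j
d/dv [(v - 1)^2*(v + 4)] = (v - 1)*(3*v + 7)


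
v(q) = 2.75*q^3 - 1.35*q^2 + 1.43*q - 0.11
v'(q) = 8.25*q^2 - 2.7*q + 1.43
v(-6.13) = -693.06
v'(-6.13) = 327.99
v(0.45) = 0.51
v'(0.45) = 1.89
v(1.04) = 3.01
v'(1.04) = 7.55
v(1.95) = 17.94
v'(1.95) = 27.54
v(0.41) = 0.44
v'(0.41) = 1.71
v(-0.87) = -4.19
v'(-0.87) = 10.02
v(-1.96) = -28.81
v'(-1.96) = 38.42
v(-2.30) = -44.00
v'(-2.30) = 51.28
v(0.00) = -0.11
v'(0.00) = 1.43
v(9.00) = 1908.16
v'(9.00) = 645.38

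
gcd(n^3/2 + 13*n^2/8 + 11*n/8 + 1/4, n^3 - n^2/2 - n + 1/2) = n + 1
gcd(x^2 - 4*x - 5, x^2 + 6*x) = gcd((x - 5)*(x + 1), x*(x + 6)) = 1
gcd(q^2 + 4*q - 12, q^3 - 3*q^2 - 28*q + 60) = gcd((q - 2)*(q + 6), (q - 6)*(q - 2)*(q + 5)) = q - 2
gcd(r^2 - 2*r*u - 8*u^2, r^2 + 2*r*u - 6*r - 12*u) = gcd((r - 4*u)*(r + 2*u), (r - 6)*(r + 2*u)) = r + 2*u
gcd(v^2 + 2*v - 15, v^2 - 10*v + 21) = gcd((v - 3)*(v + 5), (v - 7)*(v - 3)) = v - 3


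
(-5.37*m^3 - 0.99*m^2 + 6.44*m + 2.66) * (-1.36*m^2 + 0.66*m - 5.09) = 7.3032*m^5 - 2.1978*m^4 + 17.9215*m^3 + 5.6719*m^2 - 31.024*m - 13.5394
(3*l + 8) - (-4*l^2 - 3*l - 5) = 4*l^2 + 6*l + 13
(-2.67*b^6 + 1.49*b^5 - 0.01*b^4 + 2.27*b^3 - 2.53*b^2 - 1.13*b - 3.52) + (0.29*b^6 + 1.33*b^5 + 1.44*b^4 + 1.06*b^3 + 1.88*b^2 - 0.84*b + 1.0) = -2.38*b^6 + 2.82*b^5 + 1.43*b^4 + 3.33*b^3 - 0.65*b^2 - 1.97*b - 2.52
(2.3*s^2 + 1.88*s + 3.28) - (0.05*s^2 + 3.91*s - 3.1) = 2.25*s^2 - 2.03*s + 6.38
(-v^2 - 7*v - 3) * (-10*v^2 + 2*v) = 10*v^4 + 68*v^3 + 16*v^2 - 6*v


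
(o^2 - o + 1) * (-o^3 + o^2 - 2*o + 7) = -o^5 + 2*o^4 - 4*o^3 + 10*o^2 - 9*o + 7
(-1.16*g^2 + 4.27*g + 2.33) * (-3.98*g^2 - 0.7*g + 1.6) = 4.6168*g^4 - 16.1826*g^3 - 14.1184*g^2 + 5.201*g + 3.728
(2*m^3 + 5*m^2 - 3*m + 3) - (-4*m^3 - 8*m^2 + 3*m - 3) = 6*m^3 + 13*m^2 - 6*m + 6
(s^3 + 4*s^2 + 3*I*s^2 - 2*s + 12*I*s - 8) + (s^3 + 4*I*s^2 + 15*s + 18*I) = 2*s^3 + 4*s^2 + 7*I*s^2 + 13*s + 12*I*s - 8 + 18*I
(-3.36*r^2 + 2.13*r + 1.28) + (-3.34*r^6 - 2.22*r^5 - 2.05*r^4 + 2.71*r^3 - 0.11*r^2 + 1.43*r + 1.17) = -3.34*r^6 - 2.22*r^5 - 2.05*r^4 + 2.71*r^3 - 3.47*r^2 + 3.56*r + 2.45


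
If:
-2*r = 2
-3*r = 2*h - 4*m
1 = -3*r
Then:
No Solution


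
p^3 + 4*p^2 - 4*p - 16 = (p - 2)*(p + 2)*(p + 4)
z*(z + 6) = z^2 + 6*z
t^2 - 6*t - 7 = (t - 7)*(t + 1)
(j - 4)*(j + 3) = j^2 - j - 12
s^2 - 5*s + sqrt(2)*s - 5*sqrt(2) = (s - 5)*(s + sqrt(2))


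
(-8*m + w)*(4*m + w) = -32*m^2 - 4*m*w + w^2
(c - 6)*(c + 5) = c^2 - c - 30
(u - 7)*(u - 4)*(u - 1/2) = u^3 - 23*u^2/2 + 67*u/2 - 14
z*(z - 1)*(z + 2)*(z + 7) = z^4 + 8*z^3 + 5*z^2 - 14*z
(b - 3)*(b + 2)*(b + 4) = b^3 + 3*b^2 - 10*b - 24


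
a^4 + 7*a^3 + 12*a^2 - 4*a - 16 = (a - 1)*(a + 2)^2*(a + 4)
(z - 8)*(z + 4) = z^2 - 4*z - 32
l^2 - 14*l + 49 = (l - 7)^2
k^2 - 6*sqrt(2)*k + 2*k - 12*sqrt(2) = (k + 2)*(k - 6*sqrt(2))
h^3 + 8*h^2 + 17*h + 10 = (h + 1)*(h + 2)*(h + 5)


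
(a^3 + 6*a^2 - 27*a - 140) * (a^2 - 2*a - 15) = a^5 + 4*a^4 - 54*a^3 - 176*a^2 + 685*a + 2100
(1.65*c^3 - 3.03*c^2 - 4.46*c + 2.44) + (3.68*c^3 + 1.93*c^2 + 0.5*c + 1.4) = 5.33*c^3 - 1.1*c^2 - 3.96*c + 3.84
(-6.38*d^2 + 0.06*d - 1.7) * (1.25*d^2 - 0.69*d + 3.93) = -7.975*d^4 + 4.4772*d^3 - 27.2398*d^2 + 1.4088*d - 6.681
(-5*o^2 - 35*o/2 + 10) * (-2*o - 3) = 10*o^3 + 50*o^2 + 65*o/2 - 30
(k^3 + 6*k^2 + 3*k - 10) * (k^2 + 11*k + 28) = k^5 + 17*k^4 + 97*k^3 + 191*k^2 - 26*k - 280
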